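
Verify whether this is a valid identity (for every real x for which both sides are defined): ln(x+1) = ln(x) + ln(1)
No, this is NOT an identity.

Claim: ln(x+1) = ln(x) + ln(1).
Test a specific point where both sides are defined: x = 1.
LHS = ln(x+1) ≈ 0.6931
RHS = ln(x) + ln(1) ≈ 0.0000
Since 0.6931 ≠ 0.0000, the equation fails at this point, so it cannot hold for every real x for which both sides are defined.
ln(1) = 0, so the right side is just ln(x), which differs from ln(x+1).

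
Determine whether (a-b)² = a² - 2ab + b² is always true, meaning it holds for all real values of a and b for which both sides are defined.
Yes, this is an identity.

Claim: (a-b)² = a² - 2ab + b².
Reasoning: Expand: (a-b)² = (a-b)(a-b) = a·a - a·b - b·a + b·b = a² - 2ab + b².
So the two sides agree for all real values of a and b for which both sides are defined.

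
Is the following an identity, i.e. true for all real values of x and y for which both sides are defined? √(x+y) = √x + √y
Claim: √(x+y) = √x + √y.
Test a specific point where both sides are defined: x = 2, y = 1/2.
LHS = √(x+y) ≈ 1.5811
RHS = √x + √y ≈ 2.1213
Since 1.5811 ≠ 2.1213, the equation fails at this point, so it cannot hold for all real values of x and y for which both sides are defined.
Squaring the right side gives x + 2√(xy) + y, not x + y.

Conclusion: No, this is NOT an identity.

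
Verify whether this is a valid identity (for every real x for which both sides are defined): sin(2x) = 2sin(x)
Claim: sin(2x) = 2sin(x).
Test a specific point where both sides are defined: x = -π/2.
LHS = sin(2x) ≈ 0.0000
RHS = 2sin(x) ≈ -2.0000
Since 0.0000 ≠ -2.0000, the equation fails at this point, so it cannot hold for every real x for which both sides are defined.
The correct double-angle formula is sin(2x) = 2sin(x)cos(x).

Conclusion: No, this is NOT an identity.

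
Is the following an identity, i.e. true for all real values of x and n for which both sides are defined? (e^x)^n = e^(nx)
Claim: (e^x)^n = e^(nx).
Reasoning: e^x is a positive real number, and for a positive base B and real exponent n, B^n = e^(n·ln B). With B = e^x, ln B = x, so (e^x)^n = e^(n·x).
So the two sides agree for all real values of x and n for which both sides are defined.

Conclusion: Yes, this is an identity.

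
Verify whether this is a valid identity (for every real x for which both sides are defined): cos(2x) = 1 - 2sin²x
Claim: cos(2x) = 1 - 2sin²x.
Reasoning: cos(2x) = cos²x - sin²x. Replace cos²x by 1 - sin²x: (1 - sin²x) - sin²x = 1 - 2sin²x.
So the two sides agree for every real x for which both sides are defined.

Conclusion: Yes, this is an identity.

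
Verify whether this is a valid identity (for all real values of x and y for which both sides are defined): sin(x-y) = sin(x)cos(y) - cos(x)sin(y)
Yes, this is an identity.

Claim: sin(x-y) = sin(x)cos(y) - cos(x)sin(y).
Reasoning: Replace y by -y in sin(x+y) = sin(x)cos(y) + cos(x)sin(y) and use cos(-y) = cos(y), sin(-y) = -sin(y): sin(x-y) = sin(x)cos(y) - cos(x)sin(y).
So the two sides agree for all real values of x and y for which both sides are defined.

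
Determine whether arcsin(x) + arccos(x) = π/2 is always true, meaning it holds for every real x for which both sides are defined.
Yes, this is an identity.

Claim: arcsin(x) + arccos(x) = π/2.
Reasoning: Both sides are defined for -1 ≤ x ≤ 1. Let θ = arcsin(x), so sin θ = x and θ ∈ [-π/2, π/2]. Then cos(π/2 - θ) = sin θ = x and π/2 - θ ∈ [0, π], which is exactly the range of arccos, so arccos(x) = π/2 - θ. Adding: arcsin(x) + arccos(x) = θ + (π/2 - θ) = π/2.
So the two sides agree for every real x for which both sides are defined.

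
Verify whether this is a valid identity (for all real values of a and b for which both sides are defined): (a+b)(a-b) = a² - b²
Yes, this is an identity.

Claim: (a+b)(a-b) = a² - b².
Reasoning: Expand: (a+b)(a-b) = a² - ab + ba - b² = a² - b² (the cross terms cancel).
So the two sides agree for all real values of a and b for which both sides are defined.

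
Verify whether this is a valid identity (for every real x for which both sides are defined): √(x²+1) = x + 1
Claim: √(x²+1) = x + 1.
Test a specific point where both sides are defined: x = -1.
LHS = √(x²+1) ≈ 1.4142
RHS = x + 1 ≈ 0.0000
Since 1.4142 ≠ 0.0000, the equation fails at this point, so it cannot hold for every real x for which both sides are defined.
(x+1)² = x² + 2x + 1 ≠ x² + 1 unless x = 0.

Conclusion: No, this is NOT an identity.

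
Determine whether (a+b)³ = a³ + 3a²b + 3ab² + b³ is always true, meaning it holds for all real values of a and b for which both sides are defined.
Claim: (a+b)³ = a³ + 3a²b + 3ab² + b³.
Reasoning: (a+b)³ = (a+b)(a+b)² = (a+b)(a² + 2ab + b²) = a³ + 2a²b + ab² + a²b + 2ab² + b³ = a³ + 3a²b + 3ab² + b³.
So the two sides agree for all real values of a and b for which both sides are defined.

Conclusion: Yes, this is an identity.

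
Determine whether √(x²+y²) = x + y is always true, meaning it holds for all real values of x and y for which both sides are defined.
Claim: √(x²+y²) = x + y.
Test a specific point where both sides are defined: x = 4, y = 3.
LHS = √(x²+y²) ≈ 5.0000
RHS = x + y ≈ 7.0000
Since 5.0000 ≠ 7.0000, the equation fails at this point, so it cannot hold for all real values of x and y for which both sides are defined.
(x+y)² = x² + 2xy + y², not x² + y², so the square root does not split this way.

Conclusion: No, this is NOT an identity.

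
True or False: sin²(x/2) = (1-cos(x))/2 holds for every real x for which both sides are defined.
Claim: sin²(x/2) = (1-cos(x))/2.
Reasoning: Use cos(2θ) = 1 - 2sin²θ with θ = x/2: cos(x) = 1 - 2sin²(x/2). Solving for sin²(x/2) gives (1 - cos(x))/2.
So the two sides agree for every real x for which both sides are defined.

Conclusion: True.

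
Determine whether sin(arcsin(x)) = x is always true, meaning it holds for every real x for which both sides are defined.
Claim: sin(arcsin(x)) = x.
Reasoning: For -1 ≤ x ≤ 1 (where arcsin is defined), arcsin(x) is by definition an angle whose sine equals x. Taking the sine of that angle returns x. (Note the other order, arcsin(sin x) = x, is NOT an identity.)
So the two sides agree for every real x for which both sides are defined.

Conclusion: Yes, this is an identity.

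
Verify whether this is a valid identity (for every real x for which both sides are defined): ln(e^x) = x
Yes, this is an identity.

Claim: ln(e^x) = x.
Reasoning: ln is the inverse of the exponential: ln(e^x) asks for the exponent p with e^p = e^x, and since e^p is one-to-one that exponent is p = x.
So the two sides agree for every real x for which both sides are defined.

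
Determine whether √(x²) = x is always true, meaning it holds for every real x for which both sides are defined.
Claim: √(x²) = x.
Test a specific point where both sides are defined: x = -3.
LHS = √(x²) ≈ 3.0000
RHS = x ≈ -3.0000
Since 3.0000 ≠ -3.0000, the equation fails at this point, so it cannot hold for every real x for which both sides are defined.
√(x²) = |x|, which differs from x whenever x < 0 (both sides are defined for every real x).

Conclusion: No, this is NOT an identity.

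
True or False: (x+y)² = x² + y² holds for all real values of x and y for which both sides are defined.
False.

Claim: (x+y)² = x² + y².
Test a specific point where both sides are defined: x = 2, y = -1.
LHS = (x+y)² ≈ 1.0000
RHS = x² + y² ≈ 5.0000
Since 1.0000 ≠ 5.0000, the equation fails at this point, so it cannot hold for all real values of x and y for which both sides are defined.
The correct expansion is (x+y)² = x² + 2xy + y²; the cross term 2xy is missing.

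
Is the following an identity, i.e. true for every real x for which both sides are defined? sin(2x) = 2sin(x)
Claim: sin(2x) = 2sin(x).
Test a specific point where both sides are defined: x = π/4.
LHS = sin(2x) ≈ 1.0000
RHS = 2sin(x) ≈ 1.4142
Since 1.0000 ≠ 1.4142, the equation fails at this point, so it cannot hold for every real x for which both sides are defined.
The correct double-angle formula is sin(2x) = 2sin(x)cos(x).

Conclusion: No, this is NOT an identity.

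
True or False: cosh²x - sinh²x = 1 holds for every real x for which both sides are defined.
True.

Claim: cosh²x - sinh²x = 1.
Reasoning: With cosh(x) = (e^x + e^-x)/2 and sinh(x) = (e^x - e^-x)/2: cosh²x = (e^(2x) + 2 + e^(-2x))/4 and sinh²x = (e^(2x) - 2 + e^(-2x))/4. Subtracting leaves 4/4 = 1.
So the two sides agree for every real x for which both sides are defined.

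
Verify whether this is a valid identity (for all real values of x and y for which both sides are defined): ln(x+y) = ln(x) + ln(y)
No, this is NOT an identity.

Claim: ln(x+y) = ln(x) + ln(y).
Test a specific point where both sides are defined: x = 1/2, y = 1/2.
LHS = ln(x+y) ≈ 0.0000
RHS = ln(x) + ln(y) ≈ -1.3863
Since 0.0000 ≠ -1.3863, the equation fails at this point, so it cannot hold for all real values of x and y for which both sides are defined.
ln(x) + ln(y) = ln(xy), not ln(x+y).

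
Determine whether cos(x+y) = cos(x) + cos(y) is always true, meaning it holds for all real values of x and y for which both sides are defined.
No, this is NOT an identity.

Claim: cos(x+y) = cos(x) + cos(y).
Test a specific point where both sides are defined: x = -π/2, y = π/6.
LHS = cos(x+y) ≈ 0.5000
RHS = cos(x) + cos(y) ≈ 0.8660
Since 0.5000 ≠ 0.8660, the equation fails at this point, so it cannot hold for all real values of x and y for which both sides are defined.
The correct expansion is cos(x+y) = cos(x)cos(y) - sin(x)sin(y); cosine is not additive.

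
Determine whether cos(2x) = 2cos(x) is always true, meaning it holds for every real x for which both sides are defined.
Claim: cos(2x) = 2cos(x).
Test a specific point where both sides are defined: x = π.
LHS = cos(2x) ≈ 1.0000
RHS = 2cos(x) ≈ -2.0000
Since 1.0000 ≠ -2.0000, the equation fails at this point, so it cannot hold for every real x for which both sides are defined.
The correct double-angle formula is cos(2x) = cos²x - sin²x.

Conclusion: No, this is NOT an identity.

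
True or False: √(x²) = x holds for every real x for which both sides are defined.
False.

Claim: √(x²) = x.
Test a specific point where both sides are defined: x = -2.
LHS = √(x²) ≈ 2.0000
RHS = x ≈ -2.0000
Since 2.0000 ≠ -2.0000, the equation fails at this point, so it cannot hold for every real x for which both sides are defined.
√(x²) = |x|, which differs from x whenever x < 0 (both sides are defined for every real x).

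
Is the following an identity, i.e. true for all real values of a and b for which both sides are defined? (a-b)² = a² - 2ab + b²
Yes, this is an identity.

Claim: (a-b)² = a² - 2ab + b².
Reasoning: Expand: (a-b)² = (a-b)(a-b) = a·a - a·b - b·a + b·b = a² - 2ab + b².
So the two sides agree for all real values of a and b for which both sides are defined.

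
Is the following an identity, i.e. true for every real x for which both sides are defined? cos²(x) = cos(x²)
Claim: cos²(x) = cos(x²).
Test a specific point where both sides are defined: x = -π/3.
LHS = cos²(x) ≈ 0.2500
RHS = cos(x²) ≈ 0.4566
Since 0.2500 ≠ 0.4566, the equation fails at this point, so it cannot hold for every real x for which both sides are defined.
cos²(x) means (cos x)², squaring the output; cos(x²) squares the input. These are different functions.

Conclusion: No, this is NOT an identity.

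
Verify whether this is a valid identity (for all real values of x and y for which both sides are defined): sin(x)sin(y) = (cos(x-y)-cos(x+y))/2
Yes, this is an identity.

Claim: sin(x)sin(y) = (cos(x-y)-cos(x+y))/2.
Reasoning: cos(x-y) = cos(x)cos(y) + sin(x)sin(y) and cos(x+y) = cos(x)cos(y) - sin(x)sin(y). Subtracting, cos(x-y) - cos(x+y) = 2sin(x)sin(y); divide by 2.
So the two sides agree for all real values of x and y for which both sides are defined.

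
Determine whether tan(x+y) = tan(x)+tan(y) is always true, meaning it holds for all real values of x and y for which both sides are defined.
No, this is NOT an identity.

Claim: tan(x+y) = tan(x)+tan(y).
Test a specific point where both sides are defined: x = π/3, y = -π/6.
LHS = tan(x+y) ≈ 0.5774
RHS = tan(x)+tan(y) ≈ 1.1547
Since 0.5774 ≠ 1.1547, the equation fails at this point, so it cannot hold for all real values of x and y for which both sides are defined.
The correct formula is tan(x+y) = (tan(x) + tan(y))/(1 - tan(x)tan(y)).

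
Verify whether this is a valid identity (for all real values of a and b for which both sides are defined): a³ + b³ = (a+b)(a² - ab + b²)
Claim: a³ + b³ = (a+b)(a² - ab + b²).
Reasoning: Expand the right side: (a+b)(a² - ab + b²) = a³ - a²b + ab² + a²b - ab² + b³ = a³ + b³ (the middle terms cancel in pairs).
So the two sides agree for all real values of a and b for which both sides are defined.

Conclusion: Yes, this is an identity.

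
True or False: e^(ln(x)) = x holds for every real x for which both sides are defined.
Claim: e^(ln(x)) = x.
Reasoning: For x > 0, ln(x) is by definition the exponent p such that e^p = x. Raising e to that exponent therefore returns x: e^(ln x) = x.
So the two sides agree for every real x for which both sides are defined.

Conclusion: True.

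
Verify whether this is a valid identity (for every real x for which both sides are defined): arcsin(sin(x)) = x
No, this is NOT an identity.

Claim: arcsin(sin(x)) = x.
Test a specific point where both sides are defined: x = 2π/3.
LHS = arcsin(sin(x)) ≈ 1.0472
RHS = x ≈ 2.0944
Since 1.0472 ≠ 2.0944, the equation fails at this point, so it cannot hold for every real x for which both sides are defined.
arcsin only returns values in [-π/2, π/2], so arcsin(sin(x)) = x holds only for x in that interval, not for all real x.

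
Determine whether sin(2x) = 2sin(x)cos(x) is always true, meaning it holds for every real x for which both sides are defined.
Yes, this is an identity.

Claim: sin(2x) = 2sin(x)cos(x).
Reasoning: Put y = x in the addition formula sin(x+y) = sin(x)cos(y) + cos(x)sin(y): sin(2x) = sin(x)cos(x) + cos(x)sin(x) = 2sin(x)cos(x).
So the two sides agree for every real x for which both sides are defined.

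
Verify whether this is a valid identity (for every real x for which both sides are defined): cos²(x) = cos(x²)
No, this is NOT an identity.

Claim: cos²(x) = cos(x²).
Test a specific point where both sides are defined: x = 3π/4.
LHS = cos²(x) ≈ 0.5000
RHS = cos(x²) ≈ 0.7442
Since 0.5000 ≠ 0.7442, the equation fails at this point, so it cannot hold for every real x for which both sides are defined.
cos²(x) means (cos x)², squaring the output; cos(x²) squares the input. These are different functions.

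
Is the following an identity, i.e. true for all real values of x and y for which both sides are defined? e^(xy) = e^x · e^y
No, this is NOT an identity.

Claim: e^(xy) = e^x · e^y.
Test a specific point where both sides are defined: x = 5, y = 3/2.
LHS = e^(xy) ≈ 1808.0424
RHS = e^x · e^y ≈ 665.1416
Since 1808.0424 ≠ 665.1416, the equation fails at this point, so it cannot hold for all real values of x and y for which both sides are defined.
e^x · e^y = e^(x+y), not e^(xy).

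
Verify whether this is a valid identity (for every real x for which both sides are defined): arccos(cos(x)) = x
Claim: arccos(cos(x)) = x.
Test a specific point where both sides are defined: x = -π/3.
LHS = arccos(cos(x)) ≈ 1.0472
RHS = x ≈ -1.0472
Since 1.0472 ≠ -1.0472, the equation fails at this point, so it cannot hold for every real x for which both sides are defined.
arccos only returns values in [0, π], so arccos(cos(x)) = x holds only for x in that interval, not for all real x.

Conclusion: No, this is NOT an identity.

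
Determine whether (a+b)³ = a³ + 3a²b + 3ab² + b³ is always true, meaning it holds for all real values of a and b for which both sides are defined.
Yes, this is an identity.

Claim: (a+b)³ = a³ + 3a²b + 3ab² + b³.
Reasoning: (a+b)³ = (a+b)(a+b)² = (a+b)(a² + 2ab + b²) = a³ + 2a²b + ab² + a²b + 2ab² + b³ = a³ + 3a²b + 3ab² + b³.
So the two sides agree for all real values of a and b for which both sides are defined.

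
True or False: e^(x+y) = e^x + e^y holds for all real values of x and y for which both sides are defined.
Claim: e^(x+y) = e^x + e^y.
Test a specific point where both sides are defined: x = 2, y = 3/2.
LHS = e^(x+y) ≈ 33.1155
RHS = e^x + e^y ≈ 11.8707
Since 33.1155 ≠ 11.8707, the equation fails at this point, so it cannot hold for all real values of x and y for which both sides are defined.
The correct rule is e^(x+y) = e^x · e^y (a product, not a sum).

Conclusion: False.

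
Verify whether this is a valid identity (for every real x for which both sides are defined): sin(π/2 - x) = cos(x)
Claim: sin(π/2 - x) = cos(x).
Reasoning: Use sin(u - v) = sin(u)cos(v) - cos(u)sin(v) with u = π/2, v = x: sin(π/2)cos(x) - cos(π/2)sin(x) = 1·cos(x) - 0·sin(x) = cos(x).
So the two sides agree for every real x for which both sides are defined.

Conclusion: Yes, this is an identity.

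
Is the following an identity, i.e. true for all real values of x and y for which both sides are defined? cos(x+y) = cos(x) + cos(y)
No, this is NOT an identity.

Claim: cos(x+y) = cos(x) + cos(y).
Test a specific point where both sides are defined: x = π/2, y = π/2.
LHS = cos(x+y) ≈ -1.0000
RHS = cos(x) + cos(y) ≈ 0.0000
Since -1.0000 ≠ 0.0000, the equation fails at this point, so it cannot hold for all real values of x and y for which both sides are defined.
The correct expansion is cos(x+y) = cos(x)cos(y) - sin(x)sin(y); cosine is not additive.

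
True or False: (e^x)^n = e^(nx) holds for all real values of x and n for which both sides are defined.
True.

Claim: (e^x)^n = e^(nx).
Reasoning: e^x is a positive real number, and for a positive base B and real exponent n, B^n = e^(n·ln B). With B = e^x, ln B = x, so (e^x)^n = e^(n·x).
So the two sides agree for all real values of x and n for which both sides are defined.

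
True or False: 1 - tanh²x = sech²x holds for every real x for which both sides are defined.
Claim: 1 - tanh²x = sech²x.
Reasoning: Divide cosh²x - sinh²x = 1 through by cosh²x (never zero): 1 - tanh²x = 1/cosh²x = sech²x.
So the two sides agree for every real x for which both sides are defined.

Conclusion: True.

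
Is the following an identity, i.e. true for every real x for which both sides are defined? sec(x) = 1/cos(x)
Yes, this is an identity.

Claim: sec(x) = 1/cos(x).
Reasoning: sec(x) is by definition the reciprocal of cos(x), wherever cos(x) ≠ 0.
So the two sides agree for every real x for which both sides are defined.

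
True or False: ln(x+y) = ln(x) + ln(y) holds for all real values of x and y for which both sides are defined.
False.

Claim: ln(x+y) = ln(x) + ln(y).
Test a specific point where both sides are defined: x = 4, y = 5.
LHS = ln(x+y) ≈ 2.1972
RHS = ln(x) + ln(y) ≈ 2.9957
Since 2.1972 ≠ 2.9957, the equation fails at this point, so it cannot hold for all real values of x and y for which both sides are defined.
ln(x) + ln(y) = ln(xy), not ln(x+y).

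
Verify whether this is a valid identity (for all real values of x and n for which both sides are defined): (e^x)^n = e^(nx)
Claim: (e^x)^n = e^(nx).
Reasoning: e^x is a positive real number, and for a positive base B and real exponent n, B^n = e^(n·ln B). With B = e^x, ln B = x, so (e^x)^n = e^(n·x).
So the two sides agree for all real values of x and n for which both sides are defined.

Conclusion: Yes, this is an identity.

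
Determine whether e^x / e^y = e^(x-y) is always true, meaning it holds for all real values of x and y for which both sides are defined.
Claim: e^x / e^y = e^(x-y).
Reasoning: 1/e^y = e^(-y), so e^x / e^y = e^x · e^(-y) = e^(x + (-y)) = e^(x-y) by the product rule for exponents.
So the two sides agree for all real values of x and y for which both sides are defined.

Conclusion: Yes, this is an identity.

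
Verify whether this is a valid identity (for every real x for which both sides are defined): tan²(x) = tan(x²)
No, this is NOT an identity.

Claim: tan²(x) = tan(x²).
Test a specific point where both sides are defined: x = -π/6.
LHS = tan²(x) ≈ 0.3333
RHS = tan(x²) ≈ 0.2812
Since 0.3333 ≠ 0.2812, the equation fails at this point, so it cannot hold for every real x for which both sides are defined.
tan²(x) means (tan x)², squaring the output; tan(x²) squares the input. These are different functions.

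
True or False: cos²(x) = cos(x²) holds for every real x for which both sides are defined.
False.

Claim: cos²(x) = cos(x²).
Test a specific point where both sides are defined: x = π/4.
LHS = cos²(x) ≈ 0.5000
RHS = cos(x²) ≈ 0.8157
Since 0.5000 ≠ 0.8157, the equation fails at this point, so it cannot hold for every real x for which both sides are defined.
cos²(x) means (cos x)², squaring the output; cos(x²) squares the input. These are different functions.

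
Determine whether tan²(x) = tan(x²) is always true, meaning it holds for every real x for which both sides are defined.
Claim: tan²(x) = tan(x²).
Test a specific point where both sides are defined: x = π/6.
LHS = tan²(x) ≈ 0.3333
RHS = tan(x²) ≈ 0.2812
Since 0.3333 ≠ 0.2812, the equation fails at this point, so it cannot hold for every real x for which both sides are defined.
tan²(x) means (tan x)², squaring the output; tan(x²) squares the input. These are different functions.

Conclusion: No, this is NOT an identity.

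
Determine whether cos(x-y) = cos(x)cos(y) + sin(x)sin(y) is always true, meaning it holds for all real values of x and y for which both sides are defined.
Yes, this is an identity.

Claim: cos(x-y) = cos(x)cos(y) + sin(x)sin(y).
Reasoning: Replace y by -y in cos(x+y) = cos(x)cos(y) - sin(x)sin(y) and use cos(-y) = cos(y), sin(-y) = -sin(y): cos(x-y) = cos(x)cos(y) + sin(x)sin(y).
So the two sides agree for all real values of x and y for which both sides are defined.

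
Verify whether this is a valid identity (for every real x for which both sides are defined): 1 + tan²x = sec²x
Claim: 1 + tan²x = sec²x.
Reasoning: Start from sin²x + cos²x = 1 and divide every term by cos²x (allowed wherever tan x and sec x are defined): tan²x + 1 = 1/cos²x = sec²x.
So the two sides agree for every real x for which both sides are defined.

Conclusion: Yes, this is an identity.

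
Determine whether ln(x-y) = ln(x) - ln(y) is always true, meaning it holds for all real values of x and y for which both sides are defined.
No, this is NOT an identity.

Claim: ln(x-y) = ln(x) - ln(y).
Test a specific point where both sides are defined: x = 3, y = 2.
LHS = ln(x-y) ≈ 0.0000
RHS = ln(x) - ln(y) ≈ 0.4055
Since 0.0000 ≠ 0.4055, the equation fails at this point, so it cannot hold for all real values of x and y for which both sides are defined.
ln(x) - ln(y) = ln(x/y), not ln(x-y).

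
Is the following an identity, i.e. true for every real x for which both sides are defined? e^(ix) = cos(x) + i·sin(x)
Yes, this is an identity.

Claim: e^(ix) = cos(x) + i·sin(x).
Reasoning: Euler's formula. Expand e^(ix) = Σ (ix)^k / k!. Since i² = -1, the even-k terms are Σ (-1)^m x^(2m)/(2m)! = cos(x) and the odd-k terms are i · Σ (-1)^m x^(2m+1)/(2m+1)! = i·sin(x).
So the two sides agree for every real x for which both sides are defined.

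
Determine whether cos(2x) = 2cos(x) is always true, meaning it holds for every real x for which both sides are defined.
Claim: cos(2x) = 2cos(x).
Test a specific point where both sides are defined: x = π/4.
LHS = cos(2x) ≈ 0.0000
RHS = 2cos(x) ≈ 1.4142
Since 0.0000 ≠ 1.4142, the equation fails at this point, so it cannot hold for every real x for which both sides are defined.
The correct double-angle formula is cos(2x) = cos²x - sin²x.

Conclusion: No, this is NOT an identity.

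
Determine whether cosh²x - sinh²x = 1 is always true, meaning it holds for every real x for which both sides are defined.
Claim: cosh²x - sinh²x = 1.
Reasoning: With cosh(x) = (e^x + e^-x)/2 and sinh(x) = (e^x - e^-x)/2: cosh²x = (e^(2x) + 2 + e^(-2x))/4 and sinh²x = (e^(2x) - 2 + e^(-2x))/4. Subtracting leaves 4/4 = 1.
So the two sides agree for every real x for which both sides are defined.

Conclusion: Yes, this is an identity.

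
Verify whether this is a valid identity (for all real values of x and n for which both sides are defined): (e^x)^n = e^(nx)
Yes, this is an identity.

Claim: (e^x)^n = e^(nx).
Reasoning: e^x is a positive real number, and for a positive base B and real exponent n, B^n = e^(n·ln B). With B = e^x, ln B = x, so (e^x)^n = e^(n·x).
So the two sides agree for all real values of x and n for which both sides are defined.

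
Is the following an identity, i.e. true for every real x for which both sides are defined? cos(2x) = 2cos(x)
No, this is NOT an identity.

Claim: cos(2x) = 2cos(x).
Test a specific point where both sides are defined: x = π/3.
LHS = cos(2x) ≈ -0.5000
RHS = 2cos(x) ≈ 1.0000
Since -0.5000 ≠ 1.0000, the equation fails at this point, so it cannot hold for every real x for which both sides are defined.
The correct double-angle formula is cos(2x) = cos²x - sin²x.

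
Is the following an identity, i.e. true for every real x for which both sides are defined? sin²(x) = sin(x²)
Claim: sin²(x) = sin(x²).
Test a specific point where both sides are defined: x = -π/6.
LHS = sin²(x) ≈ 0.2500
RHS = sin(x²) ≈ 0.2707
Since 0.2500 ≠ 0.2707, the equation fails at this point, so it cannot hold for every real x for which both sides are defined.
sin²(x) means (sin x)², squaring the output; sin(x²) squares the input. These are different functions.

Conclusion: No, this is NOT an identity.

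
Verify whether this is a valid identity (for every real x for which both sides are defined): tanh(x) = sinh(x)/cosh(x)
Claim: tanh(x) = sinh(x)/cosh(x).
Reasoning: tanh(x) is defined as sinh(x)/cosh(x) = (e^x - e^-x)/(e^x + e^-x); cosh(x) ≥ 1 is never zero, so this holds for every real x.
So the two sides agree for every real x for which both sides are defined.

Conclusion: Yes, this is an identity.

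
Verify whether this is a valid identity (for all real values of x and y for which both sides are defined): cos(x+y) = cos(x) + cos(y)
No, this is NOT an identity.

Claim: cos(x+y) = cos(x) + cos(y).
Test a specific point where both sides are defined: x = -π/2, y = -π/4.
LHS = cos(x+y) ≈ -0.7071
RHS = cos(x) + cos(y) ≈ 0.7071
Since -0.7071 ≠ 0.7071, the equation fails at this point, so it cannot hold for all real values of x and y for which both sides are defined.
The correct expansion is cos(x+y) = cos(x)cos(y) - sin(x)sin(y); cosine is not additive.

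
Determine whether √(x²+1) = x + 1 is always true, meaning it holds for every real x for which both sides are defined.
No, this is NOT an identity.

Claim: √(x²+1) = x + 1.
Test a specific point where both sides are defined: x = 4.
LHS = √(x²+1) ≈ 4.1231
RHS = x + 1 ≈ 5.0000
Since 4.1231 ≠ 5.0000, the equation fails at this point, so it cannot hold for every real x for which both sides are defined.
(x+1)² = x² + 2x + 1 ≠ x² + 1 unless x = 0.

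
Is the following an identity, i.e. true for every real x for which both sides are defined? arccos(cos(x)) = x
No, this is NOT an identity.

Claim: arccos(cos(x)) = x.
Test a specific point where both sides are defined: x = -π/6.
LHS = arccos(cos(x)) ≈ 0.5236
RHS = x ≈ -0.5236
Since 0.5236 ≠ -0.5236, the equation fails at this point, so it cannot hold for every real x for which both sides are defined.
arccos only returns values in [0, π], so arccos(cos(x)) = x holds only for x in that interval, not for all real x.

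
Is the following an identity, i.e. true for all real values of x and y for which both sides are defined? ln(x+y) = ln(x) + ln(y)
No, this is NOT an identity.

Claim: ln(x+y) = ln(x) + ln(y).
Test a specific point where both sides are defined: x = 2, y = 3.
LHS = ln(x+y) ≈ 1.6094
RHS = ln(x) + ln(y) ≈ 1.7918
Since 1.6094 ≠ 1.7918, the equation fails at this point, so it cannot hold for all real values of x and y for which both sides are defined.
ln(x) + ln(y) = ln(xy), not ln(x+y).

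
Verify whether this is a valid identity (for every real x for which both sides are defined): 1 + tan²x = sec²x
Claim: 1 + tan²x = sec²x.
Reasoning: Start from sin²x + cos²x = 1 and divide every term by cos²x (allowed wherever tan x and sec x are defined): tan²x + 1 = 1/cos²x = sec²x.
So the two sides agree for every real x for which both sides are defined.

Conclusion: Yes, this is an identity.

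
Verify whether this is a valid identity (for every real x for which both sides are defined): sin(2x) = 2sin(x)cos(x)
Claim: sin(2x) = 2sin(x)cos(x).
Reasoning: Put y = x in the addition formula sin(x+y) = sin(x)cos(y) + cos(x)sin(y): sin(2x) = sin(x)cos(x) + cos(x)sin(x) = 2sin(x)cos(x).
So the two sides agree for every real x for which both sides are defined.

Conclusion: Yes, this is an identity.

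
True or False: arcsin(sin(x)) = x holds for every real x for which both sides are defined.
Claim: arcsin(sin(x)) = x.
Test a specific point where both sides are defined: x = 2π/3.
LHS = arcsin(sin(x)) ≈ 1.0472
RHS = x ≈ 2.0944
Since 1.0472 ≠ 2.0944, the equation fails at this point, so it cannot hold for every real x for which both sides are defined.
arcsin only returns values in [-π/2, π/2], so arcsin(sin(x)) = x holds only for x in that interval, not for all real x.

Conclusion: False.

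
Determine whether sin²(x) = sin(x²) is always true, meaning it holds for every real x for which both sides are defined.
No, this is NOT an identity.

Claim: sin²(x) = sin(x²).
Test a specific point where both sides are defined: x = -π/6.
LHS = sin²(x) ≈ 0.2500
RHS = sin(x²) ≈ 0.2707
Since 0.2500 ≠ 0.2707, the equation fails at this point, so it cannot hold for every real x for which both sides are defined.
sin²(x) means (sin x)², squaring the output; sin(x²) squares the input. These are different functions.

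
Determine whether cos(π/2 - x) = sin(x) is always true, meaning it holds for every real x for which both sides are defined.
Claim: cos(π/2 - x) = sin(x).
Reasoning: Use cos(u - v) = cos(u)cos(v) + sin(u)sin(v) with u = π/2, v = x: cos(π/2)cos(x) + sin(π/2)sin(x) = 0·cos(x) + 1·sin(x) = sin(x).
So the two sides agree for every real x for which both sides are defined.

Conclusion: Yes, this is an identity.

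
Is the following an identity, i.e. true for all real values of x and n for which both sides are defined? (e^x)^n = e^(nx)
Claim: (e^x)^n = e^(nx).
Reasoning: e^x is a positive real number, and for a positive base B and real exponent n, B^n = e^(n·ln B). With B = e^x, ln B = x, so (e^x)^n = e^(n·x).
So the two sides agree for all real values of x and n for which both sides are defined.

Conclusion: Yes, this is an identity.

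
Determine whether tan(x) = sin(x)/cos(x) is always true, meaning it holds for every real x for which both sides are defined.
Claim: tan(x) = sin(x)/cos(x).
Reasoning: For an angle x whose terminal point on the unit circle is (cos x, sin x), tan(x) is defined as the ratio (second coordinate)/(first coordinate) = sin(x)/cos(x), wherever cos(x) ≠ 0.
So the two sides agree for every real x for which both sides are defined.

Conclusion: Yes, this is an identity.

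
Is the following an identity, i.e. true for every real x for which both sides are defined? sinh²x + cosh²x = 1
No, this is NOT an identity.

Claim: sinh²x + cosh²x = 1.
Test a specific point where both sides are defined: x = 2.
LHS = sinh²x + cosh²x ≈ 27.3082
RHS = 1 ≈ 1.0000
Since 27.3082 ≠ 1.0000, the equation fails at this point, so it cannot hold for every real x for which both sides are defined.
The correct hyperbolic identity is cosh²x - sinh²x = 1 (a difference); the sum sinh²x + cosh²x equals cosh(2x).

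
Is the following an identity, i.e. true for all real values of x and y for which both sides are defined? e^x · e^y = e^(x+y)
Claim: e^x · e^y = e^(x+y).
Reasoning: This is the law of exponents for a common base: multiplying powers adds exponents. E.g. from the series, (Σ x^j/j!)(Σ y^k/k!) = Σ_m (Σ_{j+k=m} x^j y^k/(j!k!)) = Σ_m (x+y)^m/m! by the binomial theorem.
So the two sides agree for all real values of x and y for which both sides are defined.

Conclusion: Yes, this is an identity.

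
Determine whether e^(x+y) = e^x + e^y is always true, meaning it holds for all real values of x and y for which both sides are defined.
No, this is NOT an identity.

Claim: e^(x+y) = e^x + e^y.
Test a specific point where both sides are defined: x = 3/2, y = -2.
LHS = e^(x+y) ≈ 0.6065
RHS = e^x + e^y ≈ 4.6170
Since 0.6065 ≠ 4.6170, the equation fails at this point, so it cannot hold for all real values of x and y for which both sides are defined.
The correct rule is e^(x+y) = e^x · e^y (a product, not a sum).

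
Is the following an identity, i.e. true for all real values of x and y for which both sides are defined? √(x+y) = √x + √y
Claim: √(x+y) = √x + √y.
Test a specific point where both sides are defined: x = 3/2, y = 3/2.
LHS = √(x+y) ≈ 1.7321
RHS = √x + √y ≈ 2.4495
Since 1.7321 ≠ 2.4495, the equation fails at this point, so it cannot hold for all real values of x and y for which both sides are defined.
Squaring the right side gives x + 2√(xy) + y, not x + y.

Conclusion: No, this is NOT an identity.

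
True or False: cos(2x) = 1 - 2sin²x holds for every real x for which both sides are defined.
Claim: cos(2x) = 1 - 2sin²x.
Reasoning: cos(2x) = cos²x - sin²x. Replace cos²x by 1 - sin²x: (1 - sin²x) - sin²x = 1 - 2sin²x.
So the two sides agree for every real x for which both sides are defined.

Conclusion: True.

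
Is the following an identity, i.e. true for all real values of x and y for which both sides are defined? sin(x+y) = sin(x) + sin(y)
Claim: sin(x+y) = sin(x) + sin(y).
Test a specific point where both sides are defined: x = 2π/3, y = π/6.
LHS = sin(x+y) ≈ 0.5000
RHS = sin(x) + sin(y) ≈ 1.3660
Since 0.5000 ≠ 1.3660, the equation fails at this point, so it cannot hold for all real values of x and y for which both sides are defined.
The correct expansion is sin(x+y) = sin(x)cos(y) + cos(x)sin(y); sine is not additive.

Conclusion: No, this is NOT an identity.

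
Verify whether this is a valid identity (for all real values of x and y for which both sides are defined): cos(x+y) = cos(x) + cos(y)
No, this is NOT an identity.

Claim: cos(x+y) = cos(x) + cos(y).
Test a specific point where both sides are defined: x = 3π/4, y = π/3.
LHS = cos(x+y) ≈ -0.9659
RHS = cos(x) + cos(y) ≈ -0.2071
Since -0.9659 ≠ -0.2071, the equation fails at this point, so it cannot hold for all real values of x and y for which both sides are defined.
The correct expansion is cos(x+y) = cos(x)cos(y) - sin(x)sin(y); cosine is not additive.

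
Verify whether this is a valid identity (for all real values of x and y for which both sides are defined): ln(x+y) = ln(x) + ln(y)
Claim: ln(x+y) = ln(x) + ln(y).
Test a specific point where both sides are defined: x = 1/2, y = 3.
LHS = ln(x+y) ≈ 1.2528
RHS = ln(x) + ln(y) ≈ 0.4055
Since 1.2528 ≠ 0.4055, the equation fails at this point, so it cannot hold for all real values of x and y for which both sides are defined.
ln(x) + ln(y) = ln(xy), not ln(x+y).

Conclusion: No, this is NOT an identity.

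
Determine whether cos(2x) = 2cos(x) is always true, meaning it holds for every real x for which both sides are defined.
No, this is NOT an identity.

Claim: cos(2x) = 2cos(x).
Test a specific point where both sides are defined: x = -π/6.
LHS = cos(2x) ≈ 0.5000
RHS = 2cos(x) ≈ 1.7321
Since 0.5000 ≠ 1.7321, the equation fails at this point, so it cannot hold for every real x for which both sides are defined.
The correct double-angle formula is cos(2x) = cos²x - sin²x.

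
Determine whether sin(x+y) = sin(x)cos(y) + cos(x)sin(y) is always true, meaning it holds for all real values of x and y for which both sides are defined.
Yes, this is an identity.

Claim: sin(x+y) = sin(x)cos(y) + cos(x)sin(y).
Reasoning: By Euler's formula e^(i(x+y)) = e^(ix)·e^(iy) = (cos x + i·sin x)(cos y + i·sin y). The imaginary part of the left side is sin(x+y); the imaginary part of the product is sin(x)cos(y) + cos(x)sin(y).
So the two sides agree for all real values of x and y for which both sides are defined.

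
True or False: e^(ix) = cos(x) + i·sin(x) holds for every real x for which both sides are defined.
True.

Claim: e^(ix) = cos(x) + i·sin(x).
Reasoning: Euler's formula. Expand e^(ix) = Σ (ix)^k / k!. Since i² = -1, the even-k terms are Σ (-1)^m x^(2m)/(2m)! = cos(x) and the odd-k terms are i · Σ (-1)^m x^(2m+1)/(2m+1)! = i·sin(x).
So the two sides agree for every real x for which both sides are defined.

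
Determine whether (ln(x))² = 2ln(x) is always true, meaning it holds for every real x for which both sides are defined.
No, this is NOT an identity.

Claim: (ln(x))² = 2ln(x).
Test a specific point where both sides are defined: x = 2.
LHS = (ln(x))² ≈ 0.4805
RHS = 2ln(x) ≈ 1.3863
Since 0.4805 ≠ 1.3863, the equation fails at this point, so it cannot hold for every real x for which both sides are defined.
2ln(x) equals ln(x²), which is not the same as (ln x)².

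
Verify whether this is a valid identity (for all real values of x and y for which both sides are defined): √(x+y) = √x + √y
Claim: √(x+y) = √x + √y.
Test a specific point where both sides are defined: x = 1, y = 3/2.
LHS = √(x+y) ≈ 1.5811
RHS = √x + √y ≈ 2.2247
Since 1.5811 ≠ 2.2247, the equation fails at this point, so it cannot hold for all real values of x and y for which both sides are defined.
Squaring the right side gives x + 2√(xy) + y, not x + y.

Conclusion: No, this is NOT an identity.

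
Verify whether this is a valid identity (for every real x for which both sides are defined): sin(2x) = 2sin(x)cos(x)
Claim: sin(2x) = 2sin(x)cos(x).
Reasoning: Put y = x in the addition formula sin(x+y) = sin(x)cos(y) + cos(x)sin(y): sin(2x) = sin(x)cos(x) + cos(x)sin(x) = 2sin(x)cos(x).
So the two sides agree for every real x for which both sides are defined.

Conclusion: Yes, this is an identity.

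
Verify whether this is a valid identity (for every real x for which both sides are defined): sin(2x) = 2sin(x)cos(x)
Yes, this is an identity.

Claim: sin(2x) = 2sin(x)cos(x).
Reasoning: Put y = x in the addition formula sin(x+y) = sin(x)cos(y) + cos(x)sin(y): sin(2x) = sin(x)cos(x) + cos(x)sin(x) = 2sin(x)cos(x).
So the two sides agree for every real x for which both sides are defined.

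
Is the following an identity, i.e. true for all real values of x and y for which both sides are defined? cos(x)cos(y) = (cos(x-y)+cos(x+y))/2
Claim: cos(x)cos(y) = (cos(x-y)+cos(x+y))/2.
Reasoning: cos(x-y) = cos(x)cos(y) + sin(x)sin(y) and cos(x+y) = cos(x)cos(y) - sin(x)sin(y). Adding, cos(x-y) + cos(x+y) = 2cos(x)cos(y); divide by 2.
So the two sides agree for all real values of x and y for which both sides are defined.

Conclusion: Yes, this is an identity.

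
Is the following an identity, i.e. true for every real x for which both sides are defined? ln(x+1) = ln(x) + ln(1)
Claim: ln(x+1) = ln(x) + ln(1).
Test a specific point where both sides are defined: x = 3.
LHS = ln(x+1) ≈ 1.3863
RHS = ln(x) + ln(1) ≈ 1.0986
Since 1.3863 ≠ 1.0986, the equation fails at this point, so it cannot hold for every real x for which both sides are defined.
ln(1) = 0, so the right side is just ln(x), which differs from ln(x+1).

Conclusion: No, this is NOT an identity.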